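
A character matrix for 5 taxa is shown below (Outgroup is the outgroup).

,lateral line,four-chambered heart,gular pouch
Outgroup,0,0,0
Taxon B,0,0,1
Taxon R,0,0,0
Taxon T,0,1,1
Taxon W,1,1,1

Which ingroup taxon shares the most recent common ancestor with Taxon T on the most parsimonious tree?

Taxon W

The outgroup has state '0' for every character, so '1' is the derived state throughout.
lateral line: derived state '1' in Taxon W only — an autapomorphy, so it tells us nothing about relationships among taxa.
Only Taxon T and Taxon W show the derived state '1' for four-chambered heart, supporting them as a clade.
Only Taxon B, Taxon T, and Taxon W show the derived state '1' for gular pouch, supporting them as a clade.
Most parsimonious ingroup topology: ((Taxon B,(Taxon T,Taxon W)),Taxon R).
Taxon T and Taxon W form a cherry on this tree, so they are sister taxa.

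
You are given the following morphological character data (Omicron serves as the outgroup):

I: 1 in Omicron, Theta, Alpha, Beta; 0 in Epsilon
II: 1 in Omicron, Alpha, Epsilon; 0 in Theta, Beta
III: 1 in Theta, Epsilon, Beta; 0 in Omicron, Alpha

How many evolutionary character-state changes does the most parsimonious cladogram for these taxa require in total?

Character polarity is set by the outgroup: the derived state is whichever differs from the outgroup's state, so for I, II the derived state is '0', and for the remaining characters it is '1'.
I: derived state '0' in Epsilon only — an autapomorphy, so it tells us nothing about relationships among taxa.
Only Beta and Theta show the derived state '0' for II, supporting them as a clade.
Only Beta, Epsilon, and Theta show the derived state '1' for III, supporting them as a clade.
Most parsimonious ingroup topology: (((Theta,Beta),Epsilon),Alpha).
Changes per character on this tree: I: 1; II: 1; III: 1.
Total = 3.

3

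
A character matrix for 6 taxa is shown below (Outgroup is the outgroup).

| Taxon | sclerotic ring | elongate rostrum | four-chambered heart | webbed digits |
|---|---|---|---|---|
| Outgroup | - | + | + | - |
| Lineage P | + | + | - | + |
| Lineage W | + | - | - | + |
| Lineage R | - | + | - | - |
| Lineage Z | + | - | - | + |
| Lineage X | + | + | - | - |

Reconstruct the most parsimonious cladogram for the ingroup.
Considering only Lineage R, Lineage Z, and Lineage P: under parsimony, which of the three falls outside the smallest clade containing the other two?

Lineage R

Character polarity is set by the outgroup: the derived state is whichever differs from the outgroup's state, so for elongate rostrum, four-chambered heart the derived state is '-', and for the remaining characters it is '+'.
sclerotic ring: derived state '+' in Lineage P, Lineage W, Lineage X, and Lineage Z only — synapomorphy for {Lineage P, Lineage W, Lineage X, Lineage Z}.
elongate rostrum: derived state '-' in Lineage W and Lineage Z only — synapomorphy for {Lineage W, Lineage Z}.
four-chambered heart (derived state '-') is shared by all ingroup taxa — unites the whole ingroup.
webbed digits: derived state '+' in Lineage P, Lineage W, and Lineage Z only — synapomorphy for {Lineage P, Lineage W, Lineage Z}.
Most parsimonious ingroup topology: (((Lineage P,(Lineage W,Lineage Z)),Lineage X),Lineage R).
Lineage Z and Lineage P share a more recent common ancestor with each other than either does with Lineage R, so Lineage R is the least closely related of the three.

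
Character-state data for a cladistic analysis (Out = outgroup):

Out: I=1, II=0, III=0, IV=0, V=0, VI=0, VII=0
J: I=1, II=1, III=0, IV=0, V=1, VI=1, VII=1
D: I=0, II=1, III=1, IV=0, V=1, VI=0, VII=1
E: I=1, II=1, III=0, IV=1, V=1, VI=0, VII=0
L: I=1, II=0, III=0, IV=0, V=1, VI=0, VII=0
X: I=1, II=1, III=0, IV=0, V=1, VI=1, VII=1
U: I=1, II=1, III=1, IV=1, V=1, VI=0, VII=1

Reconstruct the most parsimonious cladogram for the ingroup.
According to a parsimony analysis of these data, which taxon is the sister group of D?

U

Character polarity is set by the outgroup: the derived state is whichever differs from the outgroup's state, so for I the derived state is '0', and for the remaining characters it is '1'.
I: derived state '0' in D only — an autapomorphy, so it tells us nothing about relationships among taxa.
Only D, E, J, U, and X show the derived state '1' for II, supporting them as a clade.
Only D and U show the derived state '1' for III, supporting them as a clade.
IV groups E and U, which is incompatible with the clades supported by the remaining characters; treating it as convergent (homoplasy) costs fewer steps than any alternative tree.
V (derived state '1') is shared by all ingroup taxa — unites the whole ingroup.
VI: derived state '1' in J and X only — synapomorphy for {J, X}.
VII: derived state '1' in D, J, U, and X only — synapomorphy for {D, J, U, X}.
Most parsimonious ingroup topology: ((((J,X),(D,U)),E),L).
D and U form a cherry on this tree, so they are sister taxa.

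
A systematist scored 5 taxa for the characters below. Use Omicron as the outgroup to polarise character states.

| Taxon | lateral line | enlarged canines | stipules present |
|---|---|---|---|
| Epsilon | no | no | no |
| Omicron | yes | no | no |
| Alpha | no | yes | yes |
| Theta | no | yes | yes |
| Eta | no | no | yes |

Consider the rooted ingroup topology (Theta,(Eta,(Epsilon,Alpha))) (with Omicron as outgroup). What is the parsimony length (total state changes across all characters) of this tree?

5

Map each character onto (Theta,(Eta,(Epsilon,Alpha))) (rooted by Omicron) and count the minimum state changes it requires (Fitch parsimony):
lateral line: 1; enlarged canines: 2; stipules present: 2.
Total tree length = 5.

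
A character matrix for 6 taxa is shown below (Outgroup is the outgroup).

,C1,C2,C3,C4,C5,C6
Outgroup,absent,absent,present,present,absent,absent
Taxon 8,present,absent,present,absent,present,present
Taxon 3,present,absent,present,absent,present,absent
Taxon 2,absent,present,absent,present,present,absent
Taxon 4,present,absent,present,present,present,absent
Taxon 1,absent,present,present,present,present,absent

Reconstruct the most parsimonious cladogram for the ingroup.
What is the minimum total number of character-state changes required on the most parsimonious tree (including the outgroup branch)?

6

Character polarity is set by the outgroup: the derived state is whichever differs from the outgroup's state, so for C3, C4 the derived state is 'absent', and for the remaining characters it is 'present'.
C1 (derived state 'present') is shared by Taxon 3, Taxon 4, and Taxon 8 — a synapomorphy uniting that clade.
Only Taxon 1 and Taxon 2 show the derived state 'present' for C2, supporting them as a clade.
C3 (derived state 'absent') is unique to Taxon 2 (autapomorphy; uninformative for grouping).
C4 (derived state 'absent') is shared by Taxon 3 and Taxon 8 — a synapomorphy uniting that clade.
C5 (derived state 'present') is shared by all ingroup taxa — unites the whole ingroup.
C6 (derived state 'present') is unique to Taxon 8 (autapomorphy; uninformative for grouping).
Most parsimonious ingroup topology: (((Taxon 8,Taxon 3),Taxon 4),(Taxon 2,Taxon 1)).
Changes per character on this tree: C1: 1; C2: 1; C3: 1; C4: 1; C5: 1; C6: 1.
Total = 6.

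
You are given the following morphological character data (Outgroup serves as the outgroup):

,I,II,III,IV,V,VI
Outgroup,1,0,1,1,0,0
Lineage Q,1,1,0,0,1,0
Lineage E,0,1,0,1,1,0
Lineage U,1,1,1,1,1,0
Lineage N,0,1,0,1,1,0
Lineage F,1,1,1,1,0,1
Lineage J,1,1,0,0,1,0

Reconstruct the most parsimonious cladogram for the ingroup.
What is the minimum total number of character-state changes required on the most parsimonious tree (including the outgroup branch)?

6

Character polarity is set by the outgroup: the derived state is whichever differs from the outgroup's state, so for I, III, IV the derived state is '0', and for the remaining characters it is '1'.
I: derived state '0' in Lineage E and Lineage N only — synapomorphy for {Lineage E, Lineage N}.
All ingroup taxa share the derived state '1' for II; it defines the ingroup but does not resolve relationships within it.
Only Lineage E, Lineage J, Lineage N, and Lineage Q show the derived state '0' for III, supporting them as a clade.
IV: derived state '0' in Lineage J and Lineage Q only — synapomorphy for {Lineage J, Lineage Q}.
V (derived state '1') is shared by Lineage E, Lineage J, Lineage N, Lineage Q, and Lineage U — a synapomorphy uniting that clade.
VI (derived state '1') is unique to Lineage F (autapomorphy; uninformative for grouping).
Most parsimonious ingroup topology: ((((Lineage Q,Lineage J),(Lineage E,Lineage N)),Lineage U),Lineage F).
Changes per character on this tree: I: 1; II: 1; III: 1; IV: 1; V: 1; VI: 1.
Total = 6.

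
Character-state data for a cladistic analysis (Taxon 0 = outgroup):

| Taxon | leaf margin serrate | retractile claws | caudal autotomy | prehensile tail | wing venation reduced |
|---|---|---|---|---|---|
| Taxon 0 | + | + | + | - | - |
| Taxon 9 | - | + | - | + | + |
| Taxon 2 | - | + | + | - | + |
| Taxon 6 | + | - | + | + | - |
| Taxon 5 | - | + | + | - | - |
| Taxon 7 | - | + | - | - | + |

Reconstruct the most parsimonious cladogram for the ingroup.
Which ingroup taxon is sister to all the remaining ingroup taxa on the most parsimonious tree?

Taxon 6

Character polarity is set by the outgroup: the derived state is whichever differs from the outgroup's state, so for leaf margin serrate, retractile claws, caudal autotomy the derived state is '-', and for the remaining characters it is '+'.
Only Taxon 2, Taxon 5, Taxon 7, and Taxon 9 show the derived state '-' for leaf margin serrate, supporting them as a clade.
retractile claws: derived state '-' in Taxon 6 only — an autapomorphy, so it tells us nothing about relationships among taxa.
caudal autotomy (derived state '-') is shared by Taxon 7 and Taxon 9 — a synapomorphy uniting that clade.
prehensile tail groups Taxon 6 and Taxon 9, which is incompatible with the clades supported by the remaining characters; treating it as convergent (homoplasy) costs fewer steps than any alternative tree.
wing venation reduced (derived state '+') is shared by Taxon 2, Taxon 7, and Taxon 9 — a synapomorphy uniting that clade.
Most parsimonious ingroup topology: ((((Taxon 9,Taxon 7),Taxon 2),Taxon 5),Taxon 6).
Taxon 6 is sister to the clade containing all other ingroup taxa, so it is the earliest-diverging (most basal) ingroup lineage.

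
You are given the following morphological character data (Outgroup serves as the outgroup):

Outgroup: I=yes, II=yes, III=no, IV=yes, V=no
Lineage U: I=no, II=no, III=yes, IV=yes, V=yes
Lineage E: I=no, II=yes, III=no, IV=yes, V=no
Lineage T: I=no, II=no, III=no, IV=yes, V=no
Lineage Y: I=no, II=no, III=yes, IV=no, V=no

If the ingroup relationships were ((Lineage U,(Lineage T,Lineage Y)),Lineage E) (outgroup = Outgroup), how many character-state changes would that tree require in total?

Map each character onto ((Lineage U,(Lineage T,Lineage Y)),Lineage E) (rooted by Outgroup) and count the minimum state changes it requires (Fitch parsimony):
I: 1; II: 1; III: 2; IV: 1; V: 1.
Total tree length = 6.

6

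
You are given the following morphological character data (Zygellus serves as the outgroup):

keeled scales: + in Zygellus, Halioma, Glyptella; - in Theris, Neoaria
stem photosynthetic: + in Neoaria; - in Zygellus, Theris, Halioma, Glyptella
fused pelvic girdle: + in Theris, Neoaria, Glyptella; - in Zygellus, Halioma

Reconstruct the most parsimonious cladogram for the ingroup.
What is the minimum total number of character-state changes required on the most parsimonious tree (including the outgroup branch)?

3

Character polarity is set by the outgroup: the derived state is whichever differs from the outgroup's state, so for keeled scales the derived state is '-', and for the remaining characters it is '+'.
keeled scales (derived state '-') is shared by Neoaria and Theris — a synapomorphy uniting that clade.
stem photosynthetic (derived state '+') is unique to Neoaria (autapomorphy; uninformative for grouping).
fused pelvic girdle (derived state '+') is shared by Glyptella, Neoaria, and Theris — a synapomorphy uniting that clade.
Most parsimonious ingroup topology: (((Theris,Neoaria),Glyptella),Halioma).
Changes per character on this tree: keeled scales: 1; stem photosynthetic: 1; fused pelvic girdle: 1.
Total = 3.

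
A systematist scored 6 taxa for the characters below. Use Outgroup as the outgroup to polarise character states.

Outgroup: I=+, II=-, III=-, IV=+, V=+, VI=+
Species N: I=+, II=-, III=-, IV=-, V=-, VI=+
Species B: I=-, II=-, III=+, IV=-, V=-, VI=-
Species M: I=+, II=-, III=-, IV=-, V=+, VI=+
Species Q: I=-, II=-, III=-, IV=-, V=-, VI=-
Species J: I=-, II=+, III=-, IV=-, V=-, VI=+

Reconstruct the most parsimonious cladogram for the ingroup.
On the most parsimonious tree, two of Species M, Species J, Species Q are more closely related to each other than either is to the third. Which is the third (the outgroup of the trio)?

Species M

Character polarity is set by the outgroup: the derived state is whichever differs from the outgroup's state, so for I, IV, V, VI the derived state is '-', and for the remaining characters it is '+'.
I (derived state '-') is shared by Species B, Species J, and Species Q — a synapomorphy uniting that clade.
II: derived state '+' in Species J only — an autapomorphy, so it tells us nothing about relationships among taxa.
III: derived state '+' in Species B only — an autapomorphy, so it tells us nothing about relationships among taxa.
IV (derived state '-') is shared by all ingroup taxa — unites the whole ingroup.
V: derived state '-' in Species B, Species J, Species N, and Species Q only — synapomorphy for {Species B, Species J, Species N, Species Q}.
VI: derived state '-' in Species B and Species Q only — synapomorphy for {Species B, Species Q}.
Most parsimonious ingroup topology: ((Species N,((Species B,Species Q),Species J)),Species M).
Species Q and Species J share a more recent common ancestor with each other than either does with Species M, so Species M is the least closely related of the three.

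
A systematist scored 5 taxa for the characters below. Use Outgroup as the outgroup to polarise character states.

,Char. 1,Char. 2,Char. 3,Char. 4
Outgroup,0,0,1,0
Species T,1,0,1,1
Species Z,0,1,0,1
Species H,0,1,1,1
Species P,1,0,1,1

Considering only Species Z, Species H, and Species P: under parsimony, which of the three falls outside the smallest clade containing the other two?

Species P

Character polarity is set by the outgroup: the derived state is whichever differs from the outgroup's state, so for Char. 3 the derived state is '0', and for the remaining characters it is '1'.
Char. 1 (derived state '1') is shared by Species P and Species T — a synapomorphy uniting that clade.
Only Species H and Species Z show the derived state '1' for Char. 2, supporting them as a clade.
Char. 3: derived state '0' in Species Z only — an autapomorphy, so it tells us nothing about relationships among taxa.
Char. 4 (derived state '1') is shared by all ingroup taxa — unites the whole ingroup.
Most parsimonious ingroup topology: ((Species T,Species P),(Species Z,Species H)).
Species Z and Species H share a more recent common ancestor with each other than either does with Species P, so Species P is the least closely related of the three.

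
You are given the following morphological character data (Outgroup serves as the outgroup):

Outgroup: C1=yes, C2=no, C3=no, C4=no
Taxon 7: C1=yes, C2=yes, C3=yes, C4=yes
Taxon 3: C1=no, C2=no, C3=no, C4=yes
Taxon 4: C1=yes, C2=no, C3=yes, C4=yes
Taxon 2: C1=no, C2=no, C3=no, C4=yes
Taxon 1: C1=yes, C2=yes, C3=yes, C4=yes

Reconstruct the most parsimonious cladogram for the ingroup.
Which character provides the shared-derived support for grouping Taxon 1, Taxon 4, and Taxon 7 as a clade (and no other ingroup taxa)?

Character polarity is set by the outgroup: the derived state is whichever differs from the outgroup's state, so for C1 the derived state is 'no', and for the remaining characters it is 'yes'.
Only Taxon 2 and Taxon 3 show the derived state 'no' for C1, supporting them as a clade.
Only Taxon 1 and Taxon 7 show the derived state 'yes' for C2, supporting them as a clade.
Only Taxon 1, Taxon 4, and Taxon 7 show the derived state 'yes' for C3, supporting them as a clade.
C4 (derived state 'yes') is shared by all ingroup taxa — unites the whole ingroup.
Most parsimonious ingroup topology: (((Taxon 7,Taxon 1),Taxon 4),(Taxon 3,Taxon 2)).
The clade {Taxon 1, Taxon 4, Taxon 7} is supported by C3: its derived state 'yes' occurs in exactly those taxa and in no other taxon (including the outgroup).

C3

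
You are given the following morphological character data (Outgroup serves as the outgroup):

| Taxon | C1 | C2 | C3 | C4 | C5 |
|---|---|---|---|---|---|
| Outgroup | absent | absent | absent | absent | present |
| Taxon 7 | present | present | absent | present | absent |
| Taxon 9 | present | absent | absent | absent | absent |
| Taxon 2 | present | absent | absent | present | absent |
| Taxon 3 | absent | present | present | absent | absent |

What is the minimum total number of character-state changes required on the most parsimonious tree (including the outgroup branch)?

Character polarity is set by the outgroup: the derived state is whichever differs from the outgroup's state, so for C5 the derived state is 'absent', and for the remaining characters it is 'present'.
C1: derived state 'present' in Taxon 2, Taxon 7, and Taxon 9 only — synapomorphy for {Taxon 2, Taxon 7, Taxon 9}.
C2 groups Taxon 3 and Taxon 7, which is incompatible with the clades supported by the remaining characters; treating it as convergent (homoplasy) costs fewer steps than any alternative tree.
C3: derived state 'present' in Taxon 3 only — an autapomorphy, so it tells us nothing about relationships among taxa.
C4: derived state 'present' in Taxon 2 and Taxon 7 only — synapomorphy for {Taxon 2, Taxon 7}.
C5 (derived state 'absent') is shared by all ingroup taxa — unites the whole ingroup.
Most parsimonious ingroup topology: (((Taxon 7,Taxon 2),Taxon 9),Taxon 3).
Changes per character on this tree: C1: 1; C2: 2; C3: 1; C4: 1; C5: 1.
Total = 6.

6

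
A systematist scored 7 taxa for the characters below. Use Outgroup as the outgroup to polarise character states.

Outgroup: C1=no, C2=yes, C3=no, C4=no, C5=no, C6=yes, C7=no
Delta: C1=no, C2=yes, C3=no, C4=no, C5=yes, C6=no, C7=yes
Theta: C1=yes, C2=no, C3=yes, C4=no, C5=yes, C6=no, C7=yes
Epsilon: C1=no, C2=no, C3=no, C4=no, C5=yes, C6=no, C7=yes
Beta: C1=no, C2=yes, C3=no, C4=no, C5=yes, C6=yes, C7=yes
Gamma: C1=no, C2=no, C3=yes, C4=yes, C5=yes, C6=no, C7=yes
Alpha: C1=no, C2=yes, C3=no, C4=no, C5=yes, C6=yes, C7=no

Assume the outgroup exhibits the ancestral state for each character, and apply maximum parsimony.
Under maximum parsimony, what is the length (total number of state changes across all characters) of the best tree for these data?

7

Character polarity is set by the outgroup: the derived state is whichever differs from the outgroup's state, so for C2, C6 the derived state is 'no', and for the remaining characters it is 'yes'.
C1 (derived state 'yes') is unique to Theta (autapomorphy; uninformative for grouping).
C2 (derived state 'no') is shared by Epsilon, Gamma, and Theta — a synapomorphy uniting that clade.
Only Gamma and Theta show the derived state 'yes' for C3, supporting them as a clade.
C4: derived state 'yes' in Gamma only — an autapomorphy, so it tells us nothing about relationships among taxa.
C5 (derived state 'yes') is shared by all ingroup taxa — unites the whole ingroup.
Only Delta, Epsilon, Gamma, and Theta show the derived state 'no' for C6, supporting them as a clade.
C7 (derived state 'yes') is shared by Beta, Delta, Epsilon, Gamma, and Theta — a synapomorphy uniting that clade.
Most parsimonious ingroup topology: (((Delta,((Theta,Gamma),Epsilon)),Beta),Alpha).
Changes per character on this tree: C1: 1; C2: 1; C3: 1; C4: 1; C5: 1; C6: 1; C7: 1.
Total = 7.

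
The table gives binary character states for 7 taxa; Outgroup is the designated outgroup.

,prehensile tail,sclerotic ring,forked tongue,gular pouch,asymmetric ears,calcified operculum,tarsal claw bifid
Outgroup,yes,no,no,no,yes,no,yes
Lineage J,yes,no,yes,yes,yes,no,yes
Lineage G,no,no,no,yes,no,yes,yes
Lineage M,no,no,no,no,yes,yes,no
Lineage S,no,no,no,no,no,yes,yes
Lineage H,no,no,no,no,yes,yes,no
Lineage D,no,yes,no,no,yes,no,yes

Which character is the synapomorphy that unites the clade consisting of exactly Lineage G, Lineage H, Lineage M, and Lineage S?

calcified operculum

Character polarity is set by the outgroup: the derived state is whichever differs from the outgroup's state, so for prehensile tail, asymmetric ears, tarsal claw bifid the derived state is 'no', and for the remaining characters it is 'yes'.
Only Lineage D, Lineage G, Lineage H, Lineage M, and Lineage S show the derived state 'no' for prehensile tail, supporting them as a clade.
sclerotic ring: derived state 'yes' in Lineage D only — an autapomorphy, so it tells us nothing about relationships among taxa.
forked tongue (derived state 'yes') is unique to Lineage J (autapomorphy; uninformative for grouping).
gular pouch (state 'yes') occurs in Lineage G and Lineage J but conflicts with the nesting implied by the other characters — most parsimoniously interpreted as homoplasy.
asymmetric ears: derived state 'no' in Lineage G and Lineage S only — synapomorphy for {Lineage G, Lineage S}.
calcified operculum (derived state 'yes') is shared by Lineage G, Lineage H, Lineage M, and Lineage S — a synapomorphy uniting that clade.
tarsal claw bifid (derived state 'no') is shared by Lineage H and Lineage M — a synapomorphy uniting that clade.
Most parsimonious ingroup topology: (Lineage J,(((Lineage G,Lineage S),(Lineage M,Lineage H)),Lineage D)).
The clade {Lineage G, Lineage H, Lineage M, Lineage S} is supported by calcified operculum: its derived state 'yes' occurs in exactly those taxa and in no other taxon (including the outgroup).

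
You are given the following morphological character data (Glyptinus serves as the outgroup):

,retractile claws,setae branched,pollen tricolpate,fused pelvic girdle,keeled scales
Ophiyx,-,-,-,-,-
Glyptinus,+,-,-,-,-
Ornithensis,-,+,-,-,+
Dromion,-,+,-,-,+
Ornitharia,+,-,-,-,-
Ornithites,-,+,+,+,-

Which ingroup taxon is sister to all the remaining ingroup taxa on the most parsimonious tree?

Character polarity is set by the outgroup: the derived state is whichever differs from the outgroup's state, so for retractile claws the derived state is '-', and for the remaining characters it is '+'.
retractile claws: derived state '-' in Dromion, Ophiyx, Ornithensis, and Ornithites only — synapomorphy for {Dromion, Ophiyx, Ornithensis, Ornithites}.
setae branched: derived state '+' in Dromion, Ornithensis, and Ornithites only — synapomorphy for {Dromion, Ornithensis, Ornithites}.
pollen tricolpate (derived state '+') is unique to Ornithites (autapomorphy; uninformative for grouping).
fused pelvic girdle (derived state '+') is unique to Ornithites (autapomorphy; uninformative for grouping).
Only Dromion and Ornithensis show the derived state '+' for keeled scales, supporting them as a clade.
Most parsimonious ingroup topology: ((((Dromion,Ornithensis),Ornithites),Ophiyx),Ornitharia).
Ornitharia is sister to the clade containing all other ingroup taxa, so it is the earliest-diverging (most basal) ingroup lineage.

Ornitharia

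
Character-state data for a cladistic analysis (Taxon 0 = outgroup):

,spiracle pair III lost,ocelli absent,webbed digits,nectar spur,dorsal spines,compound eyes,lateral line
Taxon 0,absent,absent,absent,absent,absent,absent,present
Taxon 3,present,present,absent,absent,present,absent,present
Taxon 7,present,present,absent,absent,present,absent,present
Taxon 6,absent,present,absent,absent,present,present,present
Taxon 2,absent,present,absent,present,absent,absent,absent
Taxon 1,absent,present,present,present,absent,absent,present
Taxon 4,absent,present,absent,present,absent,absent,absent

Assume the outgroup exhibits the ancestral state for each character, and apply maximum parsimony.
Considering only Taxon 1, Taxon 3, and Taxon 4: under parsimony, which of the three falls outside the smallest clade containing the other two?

Character polarity is set by the outgroup: the derived state is whichever differs from the outgroup's state, so for lateral line the derived state is 'absent', and for the remaining characters it is 'present'.
spiracle pair III lost: derived state 'present' in Taxon 3 and Taxon 7 only — synapomorphy for {Taxon 3, Taxon 7}.
All ingroup taxa share the derived state 'present' for ocelli absent; it defines the ingroup but does not resolve relationships within it.
webbed digits (derived state 'present') is unique to Taxon 1 (autapomorphy; uninformative for grouping).
nectar spur (derived state 'present') is shared by Taxon 1, Taxon 2, and Taxon 4 — a synapomorphy uniting that clade.
Only Taxon 3, Taxon 6, and Taxon 7 show the derived state 'present' for dorsal spines, supporting them as a clade.
compound eyes: derived state 'present' in Taxon 6 only — an autapomorphy, so it tells us nothing about relationships among taxa.
lateral line: derived state 'absent' in Taxon 2 and Taxon 4 only — synapomorphy for {Taxon 2, Taxon 4}.
Most parsimonious ingroup topology: (((Taxon 3,Taxon 7),Taxon 6),((Taxon 2,Taxon 4),Taxon 1)).
Taxon 4 and Taxon 1 share a more recent common ancestor with each other than either does with Taxon 3, so Taxon 3 is the least closely related of the three.

Taxon 3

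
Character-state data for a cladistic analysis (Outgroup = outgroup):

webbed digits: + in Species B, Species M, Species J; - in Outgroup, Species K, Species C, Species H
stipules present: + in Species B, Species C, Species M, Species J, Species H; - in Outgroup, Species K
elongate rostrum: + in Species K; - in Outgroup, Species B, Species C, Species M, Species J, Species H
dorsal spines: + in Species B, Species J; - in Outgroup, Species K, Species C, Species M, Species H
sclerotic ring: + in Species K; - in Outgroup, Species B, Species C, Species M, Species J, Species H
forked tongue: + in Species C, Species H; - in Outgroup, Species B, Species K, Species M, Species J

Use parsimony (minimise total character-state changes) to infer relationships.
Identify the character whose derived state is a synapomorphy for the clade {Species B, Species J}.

dorsal spines

The outgroup has state '-' for every character, so '+' is the derived state throughout.
Only Species B, Species J, and Species M show the derived state '+' for webbed digits, supporting them as a clade.
stipules present (derived state '+') is shared by Species B, Species C, Species H, Species J, and Species M — a synapomorphy uniting that clade.
elongate rostrum: derived state '+' in Species K only — an autapomorphy, so it tells us nothing about relationships among taxa.
dorsal spines (derived state '+') is shared by Species B and Species J — a synapomorphy uniting that clade.
sclerotic ring: derived state '+' in Species K only — an autapomorphy, so it tells us nothing about relationships among taxa.
Only Species C and Species H show the derived state '+' for forked tongue, supporting them as a clade.
Most parsimonious ingroup topology: ((((Species B,Species J),Species M),(Species C,Species H)),Species K).
The clade {Species B, Species J} is supported by dorsal spines: its derived state '+' occurs in exactly those taxa and in no other taxon (including the outgroup).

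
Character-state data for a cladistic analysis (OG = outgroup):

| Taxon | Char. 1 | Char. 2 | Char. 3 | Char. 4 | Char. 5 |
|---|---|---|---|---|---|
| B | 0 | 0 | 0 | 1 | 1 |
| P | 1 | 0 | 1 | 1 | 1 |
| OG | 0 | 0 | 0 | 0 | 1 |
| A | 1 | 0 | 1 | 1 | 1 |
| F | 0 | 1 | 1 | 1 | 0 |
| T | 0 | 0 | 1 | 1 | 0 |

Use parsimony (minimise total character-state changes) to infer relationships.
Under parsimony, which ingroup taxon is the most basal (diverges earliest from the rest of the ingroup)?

Character polarity is set by the outgroup: the derived state is whichever differs from the outgroup's state, so for Char. 5 the derived state is '0', and for the remaining characters it is '1'.
Char. 1: derived state '1' in A and P only — synapomorphy for {A, P}.
Char. 2: derived state '1' in F only — an autapomorphy, so it tells us nothing about relationships among taxa.
Only A, F, P, and T show the derived state '1' for Char. 3, supporting them as a clade.
Char. 4 (derived state '1') is shared by all ingroup taxa — unites the whole ingroup.
Only F and T show the derived state '0' for Char. 5, supporting them as a clade.
Most parsimonious ingroup topology: (((T,F),(A,P)),B).
B is sister to the clade containing all other ingroup taxa, so it is the earliest-diverging (most basal) ingroup lineage.

B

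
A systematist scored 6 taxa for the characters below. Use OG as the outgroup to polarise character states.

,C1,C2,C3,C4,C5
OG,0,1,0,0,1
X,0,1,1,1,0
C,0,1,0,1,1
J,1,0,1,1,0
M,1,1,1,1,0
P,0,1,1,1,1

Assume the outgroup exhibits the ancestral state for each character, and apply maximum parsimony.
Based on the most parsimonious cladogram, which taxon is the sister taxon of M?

J

Character polarity is set by the outgroup: the derived state is whichever differs from the outgroup's state, so for C2, C5 the derived state is '0', and for the remaining characters it is '1'.
C1 (derived state '1') is shared by J and M — a synapomorphy uniting that clade.
C2 (derived state '0') is unique to J (autapomorphy; uninformative for grouping).
C3: derived state '1' in J, M, P, and X only — synapomorphy for {J, M, P, X}.
C4 (derived state '1') is shared by all ingroup taxa — unites the whole ingroup.
C5 (derived state '0') is shared by J, M, and X — a synapomorphy uniting that clade.
Most parsimonious ingroup topology: (((X,(J,M)),P),C).
M and J form a cherry on this tree, so they are sister taxa.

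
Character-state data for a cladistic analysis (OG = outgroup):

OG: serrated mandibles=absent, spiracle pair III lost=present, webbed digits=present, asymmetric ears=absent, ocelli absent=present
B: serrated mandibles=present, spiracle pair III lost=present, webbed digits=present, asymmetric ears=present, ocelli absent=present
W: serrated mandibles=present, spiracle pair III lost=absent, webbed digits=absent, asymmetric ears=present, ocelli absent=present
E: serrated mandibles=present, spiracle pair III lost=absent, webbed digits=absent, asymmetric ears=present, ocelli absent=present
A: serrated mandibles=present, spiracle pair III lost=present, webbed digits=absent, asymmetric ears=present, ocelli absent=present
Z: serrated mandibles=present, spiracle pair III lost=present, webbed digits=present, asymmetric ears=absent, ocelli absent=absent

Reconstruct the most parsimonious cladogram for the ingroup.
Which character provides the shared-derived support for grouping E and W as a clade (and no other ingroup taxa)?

Character polarity is set by the outgroup: the derived state is whichever differs from the outgroup's state, so for spiracle pair III lost, webbed digits, ocelli absent the derived state is 'absent', and for the remaining characters it is 'present'.
serrated mandibles (derived state 'present') is shared by all ingroup taxa — unites the whole ingroup.
spiracle pair III lost: derived state 'absent' in E and W only — synapomorphy for {E, W}.
webbed digits: derived state 'absent' in A, E, and W only — synapomorphy for {A, E, W}.
Only A, B, E, and W show the derived state 'present' for asymmetric ears, supporting them as a clade.
ocelli absent (derived state 'absent') is unique to Z (autapomorphy; uninformative for grouping).
Most parsimonious ingroup topology: ((B,((W,E),A)),Z).
The clade {E, W} is supported by spiracle pair III lost: its derived state 'absent' occurs in exactly those taxa and in no other taxon (including the outgroup).

spiracle pair III lost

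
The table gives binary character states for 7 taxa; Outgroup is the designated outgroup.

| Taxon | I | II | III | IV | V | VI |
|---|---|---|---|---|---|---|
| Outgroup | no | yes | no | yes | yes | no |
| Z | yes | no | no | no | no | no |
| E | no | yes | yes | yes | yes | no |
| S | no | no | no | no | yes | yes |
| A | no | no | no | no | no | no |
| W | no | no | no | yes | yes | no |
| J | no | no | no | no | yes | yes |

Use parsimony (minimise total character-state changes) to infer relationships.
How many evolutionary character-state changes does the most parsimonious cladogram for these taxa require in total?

Character polarity is set by the outgroup: the derived state is whichever differs from the outgroup's state, so for II, IV, V the derived state is 'no', and for the remaining characters it is 'yes'.
I (derived state 'yes') is unique to Z (autapomorphy; uninformative for grouping).
II: derived state 'no' in A, J, S, W, and Z only — synapomorphy for {A, J, S, W, Z}.
III: derived state 'yes' in E only — an autapomorphy, so it tells us nothing about relationships among taxa.
Only A, J, S, and Z show the derived state 'no' for IV, supporting them as a clade.
V (derived state 'no') is shared by A and Z — a synapomorphy uniting that clade.
Only J and S show the derived state 'yes' for VI, supporting them as a clade.
Most parsimonious ingroup topology: ((((Z,A),(S,J)),W),E).
Changes per character on this tree: I: 1; II: 1; III: 1; IV: 1; V: 1; VI: 1.
Total = 6.

6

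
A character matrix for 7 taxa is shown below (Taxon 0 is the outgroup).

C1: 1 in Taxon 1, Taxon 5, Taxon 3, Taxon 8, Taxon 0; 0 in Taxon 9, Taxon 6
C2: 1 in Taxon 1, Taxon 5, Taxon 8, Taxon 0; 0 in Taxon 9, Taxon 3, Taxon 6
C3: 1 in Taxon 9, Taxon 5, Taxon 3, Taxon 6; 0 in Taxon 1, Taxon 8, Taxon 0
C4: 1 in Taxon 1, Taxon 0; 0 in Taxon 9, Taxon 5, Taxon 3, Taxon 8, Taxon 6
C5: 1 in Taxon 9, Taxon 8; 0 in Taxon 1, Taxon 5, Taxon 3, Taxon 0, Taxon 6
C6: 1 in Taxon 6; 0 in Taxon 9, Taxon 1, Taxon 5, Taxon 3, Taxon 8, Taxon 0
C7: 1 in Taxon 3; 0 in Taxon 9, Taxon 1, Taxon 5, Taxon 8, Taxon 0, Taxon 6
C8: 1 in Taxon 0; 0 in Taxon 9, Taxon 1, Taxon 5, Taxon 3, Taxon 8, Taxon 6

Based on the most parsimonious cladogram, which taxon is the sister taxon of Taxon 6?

Character polarity is set by the outgroup: the derived state is whichever differs from the outgroup's state, so for C1, C2, C4, C8 the derived state is '0', and for the remaining characters it is '1'.
C1 (derived state '0') is shared by Taxon 6 and Taxon 9 — a synapomorphy uniting that clade.
Only Taxon 3, Taxon 6, and Taxon 9 show the derived state '0' for C2, supporting them as a clade.
Only Taxon 3, Taxon 5, Taxon 6, and Taxon 9 show the derived state '1' for C3, supporting them as a clade.
Only Taxon 3, Taxon 5, Taxon 6, Taxon 8, and Taxon 9 show the derived state '0' for C4, supporting them as a clade.
C5 groups Taxon 8 and Taxon 9, which is incompatible with the clades supported by the remaining characters; treating it as convergent (homoplasy) costs fewer steps than any alternative tree.
C6 (derived state '1') is unique to Taxon 6 (autapomorphy; uninformative for grouping).
C7: derived state '1' in Taxon 3 only — an autapomorphy, so it tells us nothing about relationships among taxa.
All ingroup taxa share the derived state '0' for C8; it defines the ingroup but does not resolve relationships within it.
Most parsimonious ingroup topology: (((((Taxon 9,Taxon 6),Taxon 3),Taxon 5),Taxon 8),Taxon 1).
Taxon 6 and Taxon 9 form a cherry on this tree, so they are sister taxa.

Taxon 9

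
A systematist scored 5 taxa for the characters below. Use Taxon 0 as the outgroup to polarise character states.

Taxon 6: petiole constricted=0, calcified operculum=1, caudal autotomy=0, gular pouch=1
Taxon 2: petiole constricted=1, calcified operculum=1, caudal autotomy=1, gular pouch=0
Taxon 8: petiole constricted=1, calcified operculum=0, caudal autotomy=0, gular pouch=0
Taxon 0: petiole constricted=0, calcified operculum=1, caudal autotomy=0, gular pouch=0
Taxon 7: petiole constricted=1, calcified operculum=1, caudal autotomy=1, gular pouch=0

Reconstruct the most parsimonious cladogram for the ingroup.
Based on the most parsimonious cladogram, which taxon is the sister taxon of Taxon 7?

Character polarity is set by the outgroup: the derived state is whichever differs from the outgroup's state, so for calcified operculum the derived state is '0', and for the remaining characters it is '1'.
petiole constricted (derived state '1') is shared by Taxon 2, Taxon 7, and Taxon 8 — a synapomorphy uniting that clade.
calcified operculum (derived state '0') is unique to Taxon 8 (autapomorphy; uninformative for grouping).
Only Taxon 2 and Taxon 7 show the derived state '1' for caudal autotomy, supporting them as a clade.
gular pouch: derived state '1' in Taxon 6 only — an autapomorphy, so it tells us nothing about relationships among taxa.
Most parsimonious ingroup topology: (Taxon 6,((Taxon 2,Taxon 7),Taxon 8)).
Taxon 7 and Taxon 2 form a cherry on this tree, so they are sister taxa.

Taxon 2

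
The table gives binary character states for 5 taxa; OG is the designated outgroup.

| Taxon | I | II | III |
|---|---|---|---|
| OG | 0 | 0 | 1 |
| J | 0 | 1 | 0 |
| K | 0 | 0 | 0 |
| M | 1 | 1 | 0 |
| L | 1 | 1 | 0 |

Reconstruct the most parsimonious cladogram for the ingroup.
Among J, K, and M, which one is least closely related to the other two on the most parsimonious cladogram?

Character polarity is set by the outgroup: the derived state is whichever differs from the outgroup's state, so for III the derived state is '0', and for the remaining characters it is '1'.
I (derived state '1') is shared by L and M — a synapomorphy uniting that clade.
II: derived state '1' in J, L, and M only — synapomorphy for {J, L, M}.
III (derived state '0') is shared by all ingroup taxa — unites the whole ingroup.
Most parsimonious ingroup topology: ((J,(M,L)),K).
J and M share a more recent common ancestor with each other than either does with K, so K is the least closely related of the three.

K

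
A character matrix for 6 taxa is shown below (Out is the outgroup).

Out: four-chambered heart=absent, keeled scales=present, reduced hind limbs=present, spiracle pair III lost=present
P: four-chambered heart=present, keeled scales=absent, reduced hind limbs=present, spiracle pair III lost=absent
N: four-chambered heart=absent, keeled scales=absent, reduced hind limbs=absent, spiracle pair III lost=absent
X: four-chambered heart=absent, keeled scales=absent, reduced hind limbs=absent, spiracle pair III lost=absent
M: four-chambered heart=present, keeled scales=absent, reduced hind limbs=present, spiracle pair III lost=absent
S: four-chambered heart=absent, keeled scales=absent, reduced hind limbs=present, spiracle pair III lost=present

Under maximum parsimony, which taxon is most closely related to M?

P

Character polarity is set by the outgroup: the derived state is whichever differs from the outgroup's state, so for keeled scales, reduced hind limbs, spiracle pair III lost the derived state is 'absent', and for the remaining characters it is 'present'.
four-chambered heart (derived state 'present') is shared by M and P — a synapomorphy uniting that clade.
keeled scales (derived state 'absent') is shared by all ingroup taxa — unites the whole ingroup.
reduced hind limbs: derived state 'absent' in N and X only — synapomorphy for {N, X}.
spiracle pair III lost: derived state 'absent' in M, N, P, and X only — synapomorphy for {M, N, P, X}.
Most parsimonious ingroup topology: (((P,M),(N,X)),S).
M and P form a cherry on this tree, so they are sister taxa.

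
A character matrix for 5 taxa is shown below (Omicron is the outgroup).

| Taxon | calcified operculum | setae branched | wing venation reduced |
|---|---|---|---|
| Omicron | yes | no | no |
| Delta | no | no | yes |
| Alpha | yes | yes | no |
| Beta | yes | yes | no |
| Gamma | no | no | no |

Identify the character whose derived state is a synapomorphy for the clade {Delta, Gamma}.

calcified operculum

Character polarity is set by the outgroup: the derived state is whichever differs from the outgroup's state, so for calcified operculum the derived state is 'no', and for the remaining characters it is 'yes'.
calcified operculum (derived state 'no') is shared by Delta and Gamma — a synapomorphy uniting that clade.
Only Alpha and Beta show the derived state 'yes' for setae branched, supporting them as a clade.
wing venation reduced (derived state 'yes') is unique to Delta (autapomorphy; uninformative for grouping).
Most parsimonious ingroup topology: ((Delta,Gamma),(Alpha,Beta)).
The clade {Delta, Gamma} is supported by calcified operculum: its derived state 'no' occurs in exactly those taxa and in no other taxon (including the outgroup).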